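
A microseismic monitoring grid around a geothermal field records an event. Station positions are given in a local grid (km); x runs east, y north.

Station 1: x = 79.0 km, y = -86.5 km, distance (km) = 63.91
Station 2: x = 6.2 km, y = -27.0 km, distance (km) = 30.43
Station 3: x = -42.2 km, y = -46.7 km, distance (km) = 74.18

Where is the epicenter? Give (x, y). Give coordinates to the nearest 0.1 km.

Circle about each station: (x − 79.0)² + (y + 86.5)² = 63.91²; (x − 6.2)² + (y + 27.0)² = 30.43²; (x + 42.2)² + (y + 46.7)² = 74.18².
Subtracting the Station 1 equation from the Station 2 and Station 3 equations removes the quadratic terms:
-145.6 x + 119.0 y = -9797.31
-242.4 x + 79.6 y = -11179.70
Solving the 2×2 system: x ≈ 31.9, y ≈ -43.3 km.

31.9 km east, -43.3 km north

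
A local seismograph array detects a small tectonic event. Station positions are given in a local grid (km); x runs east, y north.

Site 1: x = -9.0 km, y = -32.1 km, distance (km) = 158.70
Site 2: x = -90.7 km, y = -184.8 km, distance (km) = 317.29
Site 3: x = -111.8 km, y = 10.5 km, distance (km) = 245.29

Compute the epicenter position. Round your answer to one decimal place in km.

Circle about each station: (x + 9.0)² + (y + 32.1)² = 158.70²; (x + 90.7)² + (y + 184.8)² = 317.29²; (x + 111.8)² + (y − 10.5)² = 245.29².
Subtracting the Site 1 equation from the Site 2 and Site 3 equations removes the quadratic terms:
-163.4 x − 305.4 y = -34221.13
-205.6 x + 85.2 y = -23483.41
Solving the 2×2 system: x ≈ 131.5, y ≈ 41.7 km.

(131.5, 41.7)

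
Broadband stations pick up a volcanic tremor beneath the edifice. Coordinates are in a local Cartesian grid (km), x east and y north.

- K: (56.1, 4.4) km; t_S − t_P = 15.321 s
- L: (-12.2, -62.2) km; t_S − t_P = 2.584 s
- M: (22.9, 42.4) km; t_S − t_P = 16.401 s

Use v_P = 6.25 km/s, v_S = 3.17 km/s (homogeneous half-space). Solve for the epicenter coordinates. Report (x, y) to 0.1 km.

-25.0 km east, -51.6 km north

Distance from S−P lag: d = Δt · v_P v_S / (v_P − v_S) = Δt · (6.25·3.17)/(6.25−3.17) ≈ 6.4326·Δt.
So d_K = 98.55, d_L = 16.62, d_M = 105.50 km.
Circle about each station: (x − 56.1)² + (y − 4.4)² = 98.55²; (x + 12.2)² + (y + 62.2)² = 16.62²; (x − 22.9)² + (y − 42.4)² = 105.50².
Subtracting pairs of circle equations eliminates x²+y² and gives linear equations (the radical axes):
-136.6 x − 133.2 y = 10286.99
-66.4 x + 76.0 y = -2262.55
Solving the 2×2 system: x ≈ -25.0, y ≈ -51.6 km.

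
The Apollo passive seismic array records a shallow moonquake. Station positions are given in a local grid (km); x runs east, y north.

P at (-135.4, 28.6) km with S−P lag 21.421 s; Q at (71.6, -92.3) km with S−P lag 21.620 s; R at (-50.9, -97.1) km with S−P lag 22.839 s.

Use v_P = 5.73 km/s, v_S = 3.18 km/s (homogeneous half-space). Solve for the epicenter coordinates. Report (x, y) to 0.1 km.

15.9 km east, 51.8 km north

Distance from S−P lag: d = Δt · v_P v_S / (v_P − v_S) = Δt · (5.73·3.18)/(5.73−3.18) ≈ 7.1456·Δt.
So d_P = 153.07, d_Q = 154.49, d_R = 163.20 km.
Circle about each station: (x + 135.4)² + (y − 28.6)² = 153.07²; (x − 71.6)² + (y + 92.3)² = 154.49²; (x + 50.9)² + (y + 97.1)² = 163.20².
Subtracting the P equation from the Q and R equations removes the quadratic terms:
414.0 x − 241.8 y = -5942.01
169.0 x − 251.4 y = -10335.72
Solving the 2×2 system: x ≈ 15.9, y ≈ 51.8 km.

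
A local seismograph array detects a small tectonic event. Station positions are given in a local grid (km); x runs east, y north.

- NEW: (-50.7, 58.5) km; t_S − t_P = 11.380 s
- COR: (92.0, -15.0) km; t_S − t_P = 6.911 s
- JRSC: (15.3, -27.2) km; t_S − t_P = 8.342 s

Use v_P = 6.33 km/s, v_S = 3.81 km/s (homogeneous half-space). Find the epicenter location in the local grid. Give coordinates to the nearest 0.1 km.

(56.8, 41.0)

Distance from S−P lag: d = Δt · v_P v_S / (v_P − v_S) = Δt · (6.33·3.81)/(6.33−3.81) ≈ 9.5704·Δt.
So d_NEW = 108.91, d_COR = 66.14, d_JRSC = 79.84 km.
Circle about each station: (x + 50.7)² + (y − 58.5)² = 108.91²; (x − 92.0)² + (y + 15.0)² = 66.14²; (x − 15.3)² + (y + 27.2)² = 79.84².
Subtracting the NEW equation from the COR and JRSC equations removes the quadratic terms:
285.4 x − 147.0 y = 10183.15
132.0 x − 171.4 y = 468.15
Solving the 2×2 system: x ≈ 56.8, y ≈ 41.0 km.
Check against NEW (with the unrounded x, y): √((x + 50.7)²+(y − 58.5)²) = 108.92 ≈ 108.91 km. ✓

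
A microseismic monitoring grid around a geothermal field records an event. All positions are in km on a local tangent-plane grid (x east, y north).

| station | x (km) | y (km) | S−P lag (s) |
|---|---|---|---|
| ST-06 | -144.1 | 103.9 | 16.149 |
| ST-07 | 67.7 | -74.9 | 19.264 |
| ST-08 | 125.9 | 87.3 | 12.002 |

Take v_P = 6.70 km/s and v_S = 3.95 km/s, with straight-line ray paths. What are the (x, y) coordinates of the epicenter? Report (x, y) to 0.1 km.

(11.3, 101.7)

Distance from S−P lag: d = Δt · v_P v_S / (v_P − v_S) = Δt · (6.70·3.95)/(6.70−3.95) ≈ 9.6236·Δt.
So d_ST-06 = 155.41, d_ST-07 = 185.39, d_ST-08 = 115.50 km.
Circle about each station: (x + 144.1)² + (y − 103.9)² = 155.41²; (x − 67.7)² + (y + 74.9)² = 185.39²; (x − 125.9)² + (y − 87.3)² = 115.50².
Subtracting the ST-06 equation from the ST-07 and ST-08 equations removes the quadratic terms:
423.6 x − 357.6 y = -31583.90
540.0 x − 33.2 y = 2724.10
Solving the 2×2 system: x ≈ 11.3, y ≈ 101.7 km.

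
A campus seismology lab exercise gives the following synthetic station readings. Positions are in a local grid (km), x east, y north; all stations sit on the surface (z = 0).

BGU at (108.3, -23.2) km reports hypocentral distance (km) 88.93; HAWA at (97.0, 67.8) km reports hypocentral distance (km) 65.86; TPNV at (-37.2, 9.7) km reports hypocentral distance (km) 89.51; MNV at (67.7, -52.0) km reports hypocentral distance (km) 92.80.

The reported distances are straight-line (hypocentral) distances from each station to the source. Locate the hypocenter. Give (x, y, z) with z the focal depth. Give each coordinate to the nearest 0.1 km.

(45.3, 34.8, 24.0)

Each station gives a sphere (x−x_i)² + (y−y_i)² + z² = d_i² (stations at z=0).
Subtracting the BGU sphere from HAWA and TPNV: z² cancels, leaving linear equations in x and y:
-22.6 x + 182.0 y = 5309.72
-291.0 x + 65.8 y = -10892.70
Solving: x ≈ 45.301, y ≈ 34.800 km (keep extra digits for the depth step; rounded: 45.3, 34.8).
Then from the BGU sphere: z² = 88.93² − (x − 108.3)² − (y + 23.2)² with x = 45.301, y = 34.800, so z ≈ 23.993 ≈ 24.0 km.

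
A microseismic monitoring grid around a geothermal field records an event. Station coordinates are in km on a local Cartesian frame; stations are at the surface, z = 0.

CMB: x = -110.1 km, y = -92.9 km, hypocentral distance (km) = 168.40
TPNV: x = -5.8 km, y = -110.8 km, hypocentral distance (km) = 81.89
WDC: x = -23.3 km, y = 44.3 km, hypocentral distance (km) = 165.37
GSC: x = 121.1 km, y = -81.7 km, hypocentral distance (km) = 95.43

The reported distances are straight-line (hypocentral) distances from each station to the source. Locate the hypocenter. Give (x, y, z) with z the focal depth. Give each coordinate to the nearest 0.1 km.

(47.4, -92.8, 59.6)

Each station gives a sphere (x−x_i)² + (y−y_i)² + z² = d_i² (stations at z=0).
Subtracting the CMB sphere from TPNV and WDC: z² cancels, leaving linear equations in x and y:
208.6 x − 35.8 y = 13210.45
173.6 x + 274.4 y = -17235.72
Solving: x ≈ 47.402, y ≈ -92.802 km (keep extra digits for the depth step; rounded: 47.4, -92.8).
Then from the CMB sphere: z² = 168.40² − (x + 110.1)² − (y + 92.9)² with x = 47.402, y = -92.802, so z ≈ 59.596 ≈ 59.6 km.
Check against GSC (with the unrounded solution): distance 95.43 ≈ 95.43 km. ✓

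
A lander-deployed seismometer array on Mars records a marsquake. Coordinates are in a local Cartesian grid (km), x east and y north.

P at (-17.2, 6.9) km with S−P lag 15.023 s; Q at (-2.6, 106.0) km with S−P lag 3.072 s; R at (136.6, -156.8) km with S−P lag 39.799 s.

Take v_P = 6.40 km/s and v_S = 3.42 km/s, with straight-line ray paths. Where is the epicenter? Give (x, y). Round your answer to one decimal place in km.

Distance from S−P lag: d = Δt · v_P v_S / (v_P − v_S) = Δt · (6.40·3.42)/(6.40−3.42) ≈ 7.3450·Δt.
So d_P = 110.34, d_Q = 22.56, d_R = 292.32 km.
Circle about each station: (x + 17.2)² + (y − 6.9)² = 110.34²; (x + 2.6)² + (y − 106.0)² = 22.56²; (x − 136.6)² + (y + 156.8)² = 292.32².
Subtracting pairs of circle equations eliminates x²+y² and gives linear equations (the radical axes):
29.2 x + 198.2 y = 22565.27
307.6 x − 327.4 y = -30373.72
Solving the 2×2 system: x ≈ 19.4, y ≈ 111.0 km.

19.4 km east, 111.0 km north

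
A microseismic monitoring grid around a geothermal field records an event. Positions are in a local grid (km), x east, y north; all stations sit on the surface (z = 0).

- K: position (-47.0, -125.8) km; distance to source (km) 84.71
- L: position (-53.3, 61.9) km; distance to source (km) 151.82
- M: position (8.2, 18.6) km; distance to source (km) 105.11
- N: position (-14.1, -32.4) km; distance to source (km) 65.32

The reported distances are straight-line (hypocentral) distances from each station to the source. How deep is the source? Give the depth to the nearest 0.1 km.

50.5 km

Each station gives a sphere (x−x_i)² + (y−y_i)² + z² = d_i² (stations at z=0).
Subtracting the K sphere from L and M: z² cancels, leaving linear equations in x and y:
-12.6 x + 375.4 y = -27235.67
110.4 x + 288.8 y = -21493.77
Solving: x ≈ -4.505, y ≈ -72.702 km (keep extra digits for the depth step; rounded: -4.5, -72.7).
Then from the K sphere: z² = 84.71² − (x + 47.0)² − (y + 125.8)² with x = -4.505, y = -72.702, so z ≈ 50.503 ≈ 50.5 km.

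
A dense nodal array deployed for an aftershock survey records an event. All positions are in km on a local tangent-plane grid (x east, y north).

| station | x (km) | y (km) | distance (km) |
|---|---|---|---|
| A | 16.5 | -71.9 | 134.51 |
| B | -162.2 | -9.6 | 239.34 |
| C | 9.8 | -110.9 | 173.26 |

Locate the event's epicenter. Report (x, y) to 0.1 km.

Circle about each station: (x − 16.5)² + (y + 71.9)² = 134.51²; (x + 162.2)² + (y + 9.6)² = 239.34²; (x − 9.8)² + (y + 110.9)² = 173.26².
Subtracting the A equation from the B and C equations removes the quadratic terms:
-357.4 x + 124.6 y = -18231.56
-13.4 x − 78.0 y = -4973.10
Solving the 2×2 system: x ≈ 69.1, y ≈ 51.9 km.

(69.1, 51.9)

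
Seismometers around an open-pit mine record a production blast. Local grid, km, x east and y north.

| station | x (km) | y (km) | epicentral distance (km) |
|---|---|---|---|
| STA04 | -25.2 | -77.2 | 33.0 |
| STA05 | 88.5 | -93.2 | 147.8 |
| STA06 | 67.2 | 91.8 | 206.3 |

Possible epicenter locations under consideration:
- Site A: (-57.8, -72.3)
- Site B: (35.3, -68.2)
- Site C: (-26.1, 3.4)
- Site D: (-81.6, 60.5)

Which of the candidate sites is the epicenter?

For each candidate, compare |candidate − station| to the reported distance:
Site A: residuals STA04 0.0, STA05 0.0, STA06 0.0 → max 0.0 km
Site B: residuals STA04 28.2, STA05 89.0, STA06 43.2 → max 89.0 km
Site C: residuals STA04 47.6, STA05 2.1, STA06 77.8 → max 77.8 km
Site D: residuals STA04 115.8, STA05 81.5, STA06 54.2 → max 115.8 km
Only Site A has all residuals ≈ 0.

Site A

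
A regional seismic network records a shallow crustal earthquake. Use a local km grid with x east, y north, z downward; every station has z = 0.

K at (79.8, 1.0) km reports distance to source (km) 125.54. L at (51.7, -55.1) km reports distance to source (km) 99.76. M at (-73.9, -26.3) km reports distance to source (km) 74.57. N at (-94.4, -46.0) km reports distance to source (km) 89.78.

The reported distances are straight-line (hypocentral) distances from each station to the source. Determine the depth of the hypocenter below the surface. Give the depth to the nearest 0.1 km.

Each station gives a sphere (x−x_i)² + (y−y_i)² + z² = d_i² (stations at z=0).
Subtracting the K sphere from L and M: z² cancels, leaving linear equations in x and y:
-56.2 x − 112.2 y = 5148.09
-307.4 x − 54.6 y = 9983.47
Solving: x ≈ -26.703, y ≈ -32.508 km (keep extra digits for the depth step; rounded: -26.7, -32.5).
Then from the K sphere: z² = 125.54² − (x − 79.8)² − (y − 1.0)² with x = -26.703, y = -32.508, so z ≈ 57.399 ≈ 57.4 km.

z ≈ 57.4 km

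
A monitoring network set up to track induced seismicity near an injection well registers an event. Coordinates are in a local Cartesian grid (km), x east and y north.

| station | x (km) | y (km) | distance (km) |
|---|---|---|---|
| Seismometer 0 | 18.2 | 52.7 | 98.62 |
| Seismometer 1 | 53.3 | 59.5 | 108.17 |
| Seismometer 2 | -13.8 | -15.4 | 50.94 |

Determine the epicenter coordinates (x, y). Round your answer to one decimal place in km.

Circle about each station: (x − 18.2)² + (y − 52.7)² = 98.62²; (x − 53.3)² + (y − 59.5)² = 108.17²; (x + 13.8)² + (y + 15.4)² = 50.94².
Subtracting the Seismometer 0 equation from the Seismometer 1 and Seismometer 2 equations removes the quadratic terms:
70.2 x + 13.6 y = 1297.77
-64.0 x − 136.2 y = 4450.09
Solving the 2×2 system: x ≈ 27.3, y ≈ -45.5 km.

x ≈ 27.3 km, y ≈ -45.5 km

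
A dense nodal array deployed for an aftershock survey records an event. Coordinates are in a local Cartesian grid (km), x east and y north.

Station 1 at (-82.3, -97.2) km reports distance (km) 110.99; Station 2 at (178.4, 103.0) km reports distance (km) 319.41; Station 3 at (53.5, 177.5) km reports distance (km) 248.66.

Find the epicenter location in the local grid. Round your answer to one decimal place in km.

Circle about each station: (x + 82.3)² + (y + 97.2)² = 110.99²; (x − 178.4)² + (y − 103.0)² = 319.41²; (x − 53.5)² + (y − 177.5)² = 248.66².
Subtracting the Station 1 equation from the Station 2 and Station 3 equations removes the quadratic terms:
521.4 x + 400.4 y = -63489.54
271.6 x + 549.4 y = -31365.65
Solving the 2×2 system: x ≈ -125.6, y ≈ 5.0 km.

(-125.6, 5.0)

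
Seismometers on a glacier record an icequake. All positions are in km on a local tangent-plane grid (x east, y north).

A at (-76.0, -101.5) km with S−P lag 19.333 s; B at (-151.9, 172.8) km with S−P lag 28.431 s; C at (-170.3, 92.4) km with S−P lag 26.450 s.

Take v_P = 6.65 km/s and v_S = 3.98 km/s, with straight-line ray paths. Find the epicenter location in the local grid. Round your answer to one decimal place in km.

79.0 km east, 11.2 km north

Distance from S−P lag: d = Δt · v_P v_S / (v_P − v_S) = Δt · (6.65·3.98)/(6.65−3.98) ≈ 9.9127·Δt.
So d_A = 191.64, d_B = 281.83, d_C = 262.19 km.
Circle about each station: (x + 76.0)² + (y + 101.5)² = 191.64²; (x + 151.9)² + (y − 172.8)² = 281.83²; (x + 170.3)² + (y − 92.4)² = 262.19².
Subtracting pairs of circle equations eliminates x²+y² and gives linear equations (the radical axes):
-151.8 x + 548.6 y = -5847.06
-188.6 x + 387.8 y = -10556.11
Solving the 2×2 system: x ≈ 79.0, y ≈ 11.2 km.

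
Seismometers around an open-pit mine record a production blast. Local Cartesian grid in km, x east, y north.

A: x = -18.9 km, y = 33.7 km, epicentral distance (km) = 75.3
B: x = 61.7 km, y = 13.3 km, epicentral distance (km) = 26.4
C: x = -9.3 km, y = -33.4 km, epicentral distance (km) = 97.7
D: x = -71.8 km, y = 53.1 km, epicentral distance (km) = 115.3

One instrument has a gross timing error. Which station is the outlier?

D

Solve using three stations at a time. Using A, B, C (subtract circle equations pairwise → linear system) gives (x, y) ≈ (56.2, 39.1).
Distances from that point to each station vs reported:
  A: calculated 75.3 vs reported 75.3 → residual 0.0 km
  B: calculated 26.4 vs reported 26.4 → residual 0.0 km
  C: calculated 97.7 vs reported 97.7 → residual 0.0 km
  D: calculated 128.8 vs reported 115.3 → residual 13.5 km
A, B, C are mutually consistent (residuals ≈ 0); D is off by 13.5 km.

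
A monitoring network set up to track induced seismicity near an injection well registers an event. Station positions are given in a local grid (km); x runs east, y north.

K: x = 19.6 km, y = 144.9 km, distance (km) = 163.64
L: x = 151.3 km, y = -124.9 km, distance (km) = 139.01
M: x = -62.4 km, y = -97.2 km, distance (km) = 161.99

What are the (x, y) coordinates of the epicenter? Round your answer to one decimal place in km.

Circle about each station: (x − 19.6)² + (y − 144.9)² = 163.64²; (x − 151.3)² + (y + 124.9)² = 139.01²; (x + 62.4)² + (y + 97.2)² = 161.99².
Subtracting pairs of circle equations eliminates x²+y² and gives linear equations (the radical axes):
263.4 x − 539.6 y = 24565.80
-164.0 x − 484.2 y = -7501.28
Solving the 2×2 system: x ≈ 73.8, y ≈ -9.5 km.

x ≈ 73.8 km, y ≈ -9.5 km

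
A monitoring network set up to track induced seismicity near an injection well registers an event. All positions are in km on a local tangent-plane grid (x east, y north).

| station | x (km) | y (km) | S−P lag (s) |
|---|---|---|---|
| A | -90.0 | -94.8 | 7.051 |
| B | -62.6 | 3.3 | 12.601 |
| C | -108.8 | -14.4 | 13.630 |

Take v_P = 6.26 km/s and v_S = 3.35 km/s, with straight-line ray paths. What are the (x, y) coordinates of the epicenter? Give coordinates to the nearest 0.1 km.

x ≈ -40.2 km, y ≈ -84.7 km

Distance from S−P lag: d = Δt · v_P v_S / (v_P − v_S) = Δt · (6.26·3.35)/(6.26−3.35) ≈ 7.2065·Δt.
So d_A = 50.81, d_B = 90.81, d_C = 98.22 km.
Circle about each station: (x + 90.0)² + (y + 94.8)² = 50.81²; (x + 62.6)² + (y − 3.3)² = 90.81²; (x + 108.8)² + (y + 14.4)² = 98.22².
Subtracting pairs of circle equations eliminates x²+y² and gives linear equations (the radical axes):
54.8 x + 196.2 y = -18822.19
-37.6 x + 160.8 y = -12107.75
Solving the 2×2 system: x ≈ -40.2, y ≈ -84.7 km.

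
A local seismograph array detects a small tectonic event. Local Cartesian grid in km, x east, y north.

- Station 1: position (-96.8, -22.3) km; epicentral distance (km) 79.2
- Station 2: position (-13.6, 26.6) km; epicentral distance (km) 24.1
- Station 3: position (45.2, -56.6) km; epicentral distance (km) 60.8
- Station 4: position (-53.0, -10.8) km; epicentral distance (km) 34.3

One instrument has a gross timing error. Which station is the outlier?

Station 3

Solve using three stations at a time. Using Station 1, Station 2, Station 4 (subtract circle equations pairwise → linear system) gives (x, y) ≈ (-22.2, 4.1).
Distances from that point to each station vs reported:
  Station 1: calculated 79.2 vs reported 79.2 → residual 0.0 km
  Station 2: calculated 24.1 vs reported 24.1 → residual 0.0 km
  Station 3: calculated 90.7 vs reported 60.8 → residual 29.9 km
  Station 4: calculated 34.3 vs reported 34.3 → residual 0.0 km
Station 1, Station 2, Station 4 are mutually consistent (residuals ≈ 0); Station 3 is off by 29.9 km.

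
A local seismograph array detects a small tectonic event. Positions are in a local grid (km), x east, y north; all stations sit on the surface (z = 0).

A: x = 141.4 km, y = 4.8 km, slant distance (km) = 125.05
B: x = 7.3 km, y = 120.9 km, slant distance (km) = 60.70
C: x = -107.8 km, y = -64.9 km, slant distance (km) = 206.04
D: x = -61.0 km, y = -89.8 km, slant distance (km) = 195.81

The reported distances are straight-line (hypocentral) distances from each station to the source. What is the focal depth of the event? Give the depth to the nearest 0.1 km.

Each station gives a sphere (x−x_i)² + (y−y_i)² + z² = d_i² (stations at z=0).
Subtracting the A sphere from B and C: z² cancels, leaving linear equations in x and y:
-268.2 x + 232.2 y = 6606.11
-498.4 x − 139.4 y = -30999.13
Solving: x ≈ 40.996, y ≈ 75.802 km (keep extra digits for the depth step; rounded: 41.0, 75.8).
Then from the A sphere: z² = 125.05² − (x − 141.4)² − (y − 4.8)² with x = 40.996, y = 75.802, so z ≈ 22.699 ≈ 22.7 km.

depth ≈ 22.7 km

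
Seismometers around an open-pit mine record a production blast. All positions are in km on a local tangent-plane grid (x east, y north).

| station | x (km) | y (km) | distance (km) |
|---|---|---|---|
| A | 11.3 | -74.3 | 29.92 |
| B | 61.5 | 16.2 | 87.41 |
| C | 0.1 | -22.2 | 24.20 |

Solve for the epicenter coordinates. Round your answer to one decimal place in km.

Circle about each station: (x − 11.3)² + (y + 74.3)² = 29.92²; (x − 61.5)² + (y − 16.2)² = 87.41²; (x − 0.1)² + (y + 22.2)² = 24.20².
Subtracting pairs of circle equations eliminates x²+y² and gives linear equations (the radical axes):
100.4 x + 181.0 y = -8348.79
-22.4 x + 104.2 y = -4845.76
Solving the 2×2 system: x ≈ 0.5, y ≈ -46.4 km.
Check against A (with the unrounded x, y): √((x − 11.3)²+(y + 74.3)²) = 29.92 ≈ 29.92 km. ✓

0.5 km east, -46.4 km north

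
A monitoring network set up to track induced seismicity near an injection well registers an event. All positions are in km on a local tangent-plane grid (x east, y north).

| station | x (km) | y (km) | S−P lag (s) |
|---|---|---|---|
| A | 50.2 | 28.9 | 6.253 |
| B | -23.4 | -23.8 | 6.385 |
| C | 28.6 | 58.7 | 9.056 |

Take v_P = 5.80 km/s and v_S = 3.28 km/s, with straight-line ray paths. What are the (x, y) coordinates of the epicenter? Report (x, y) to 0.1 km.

(22.6, -9.4)

Distance from S−P lag: d = Δt · v_P v_S / (v_P − v_S) = Δt · (5.80·3.28)/(5.80−3.28) ≈ 7.5492·Δt.
So d_A = 47.21, d_B = 48.20, d_C = 68.37 km.
Circle about each station: (x − 50.2)² + (y − 28.9)² = 47.21²; (x + 23.4)² + (y + 23.8)² = 48.20²; (x − 28.6)² + (y − 58.7)² = 68.37².
Subtracting the A equation from the B and C equations removes the quadratic terms:
-147.2 x − 105.4 y = -2335.71
-43.2 x + 59.6 y = -1537.27
Solving the 2×2 system: x ≈ 22.6, y ≈ -9.4 km.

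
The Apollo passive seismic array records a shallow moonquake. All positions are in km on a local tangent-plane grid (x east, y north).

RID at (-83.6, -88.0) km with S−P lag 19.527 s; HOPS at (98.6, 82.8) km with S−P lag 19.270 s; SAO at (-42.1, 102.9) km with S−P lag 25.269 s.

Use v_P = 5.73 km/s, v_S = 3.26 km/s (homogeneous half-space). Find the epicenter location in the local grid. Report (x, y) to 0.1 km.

Distance from S−P lag: d = Δt · v_P v_S / (v_P − v_S) = Δt · (5.73·3.26)/(5.73−3.26) ≈ 7.5627·Δt.
So d_RID = 147.68, d_HOPS = 145.73, d_SAO = 191.10 km.
Circle about each station: (x + 83.6)² + (y + 88.0)² = 147.68²; (x − 98.6)² + (y − 82.8)² = 145.73²; (x + 42.1)² + (y − 102.9)² = 191.10².
Subtracting the RID equation from the HOPS and SAO equations removes the quadratic terms:
364.4 x + 341.6 y = 2416.99
83.0 x + 381.8 y = -17081.97
Solving the 2×2 system: x ≈ 61.0, y ≈ -58.0 km.

x ≈ 61.0 km, y ≈ -58.0 km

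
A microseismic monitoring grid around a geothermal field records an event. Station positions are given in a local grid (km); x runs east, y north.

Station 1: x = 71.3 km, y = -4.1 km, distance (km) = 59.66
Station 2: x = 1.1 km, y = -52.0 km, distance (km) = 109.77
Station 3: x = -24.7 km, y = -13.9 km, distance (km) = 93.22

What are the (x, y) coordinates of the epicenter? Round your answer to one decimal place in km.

Circle about each station: (x − 71.3)² + (y + 4.1)² = 59.66²; (x − 1.1)² + (y + 52.0)² = 109.77²; (x + 24.7)² + (y + 13.9)² = 93.22².
Subtracting pairs of circle equations eliminates x²+y² and gives linear equations (the radical axes):
-140.4 x − 95.8 y = -10885.43
-192.0 x − 19.6 y = -9427.85
Solving the 2×2 system: x ≈ 44.1, y ≈ 49.0 km.

44.1 km east, 49.0 km north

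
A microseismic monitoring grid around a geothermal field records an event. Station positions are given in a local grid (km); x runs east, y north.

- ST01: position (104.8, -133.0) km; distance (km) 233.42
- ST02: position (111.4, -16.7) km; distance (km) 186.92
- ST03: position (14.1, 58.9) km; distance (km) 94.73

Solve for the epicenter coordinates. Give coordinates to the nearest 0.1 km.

Circle about each station: (x − 104.8)² + (y + 133.0)² = 233.42²; (x − 111.4)² + (y + 16.7)² = 186.92²; (x − 14.1)² + (y − 58.9)² = 94.73².
Subtracting the ST01 equation from the ST02 and ST03 equations removes the quadratic terms:
13.2 x + 232.6 y = 3562.62
-181.4 x + 383.8 y = 20507.10
Solving the 2×2 system: x ≈ -72.0, y ≈ 19.4 km.

(-72.0, 19.4)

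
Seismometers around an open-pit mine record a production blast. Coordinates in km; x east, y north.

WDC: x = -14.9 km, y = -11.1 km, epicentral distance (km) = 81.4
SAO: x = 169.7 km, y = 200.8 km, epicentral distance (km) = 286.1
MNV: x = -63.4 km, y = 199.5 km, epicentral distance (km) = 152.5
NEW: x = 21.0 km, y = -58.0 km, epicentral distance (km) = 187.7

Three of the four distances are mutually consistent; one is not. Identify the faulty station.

Solve using three stations at a time. Using WDC, SAO, MNV (subtract circle equations pairwise → linear system) gives (x, y) ≈ (-71.7, 47.2).
Distances from that point to each station vs reported:
  WDC: calculated 81.4 vs reported 81.4 → residual 0.0 km
  SAO: calculated 286.1 vs reported 286.1 → residual 0.0 km
  MNV: calculated 152.5 vs reported 152.5 → residual 0.0 km
  NEW: calculated 140.2 vs reported 187.7 → residual 47.5 km
WDC, SAO, MNV are mutually consistent (residuals ≈ 0); NEW is off by 47.5 km.

NEW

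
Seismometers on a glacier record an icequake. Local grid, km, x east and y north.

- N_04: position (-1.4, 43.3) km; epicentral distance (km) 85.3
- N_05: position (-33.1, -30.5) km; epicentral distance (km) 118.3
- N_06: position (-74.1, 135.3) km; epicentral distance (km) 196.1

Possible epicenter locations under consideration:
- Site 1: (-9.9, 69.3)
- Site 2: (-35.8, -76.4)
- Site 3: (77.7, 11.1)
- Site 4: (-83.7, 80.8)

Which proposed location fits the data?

Site 3

For each candidate, compare |candidate − station| to the reported distance:
Site 1: residuals N_04 57.9, N_05 15.8, N_06 104.0 → max 104.0 km
Site 2: residuals N_04 39.2, N_05 72.3, N_06 19.0 → max 72.3 km
Site 3: residuals N_04 0.1, N_05 0.1, N_06 0.0 → max 0.1 km
Site 4: residuals N_04 5.1, N_05 4.0, N_06 140.8 → max 140.8 km
Only Site 3 has all residuals ≈ 0.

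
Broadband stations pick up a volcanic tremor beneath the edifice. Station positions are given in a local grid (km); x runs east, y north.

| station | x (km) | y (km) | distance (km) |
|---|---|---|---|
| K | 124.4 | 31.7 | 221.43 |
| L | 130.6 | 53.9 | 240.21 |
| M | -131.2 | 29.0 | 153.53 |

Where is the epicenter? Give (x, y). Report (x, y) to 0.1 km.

-51.8 km east, -102.4 km north

Circle about each station: (x − 124.4)² + (y − 31.7)² = 221.43²; (x − 130.6)² + (y − 53.9)² = 240.21²; (x + 131.2)² + (y − 29.0)² = 153.53².
Subtracting the K equation from the L and M equations removes the quadratic terms:
12.4 x + 44.4 y = -5188.28
-511.2 x − 5.4 y = 27033.97
Solving the 2×2 system: x ≈ -51.8, y ≈ -102.4 km.
Check against K (with the unrounded x, y): √((x − 124.4)²+(y − 31.7)²) = 221.42 ≈ 221.43 km. ✓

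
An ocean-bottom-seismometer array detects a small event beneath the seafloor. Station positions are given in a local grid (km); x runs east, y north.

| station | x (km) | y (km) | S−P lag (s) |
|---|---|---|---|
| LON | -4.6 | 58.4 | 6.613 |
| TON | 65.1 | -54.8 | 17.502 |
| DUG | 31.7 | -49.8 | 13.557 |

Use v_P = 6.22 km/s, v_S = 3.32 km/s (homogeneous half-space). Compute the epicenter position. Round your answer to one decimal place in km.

Distance from S−P lag: d = Δt · v_P v_S / (v_P − v_S) = Δt · (6.22·3.32)/(6.22−3.32) ≈ 7.1208·Δt.
So d_LON = 47.09, d_TON = 124.63, d_DUG = 96.54 km.
Circle about each station: (x + 4.6)² + (y − 58.4)² = 47.09²; (x − 65.1)² + (y + 54.8)² = 124.63²; (x − 31.7)² + (y + 49.8)² = 96.54².
Subtracting the LON equation from the TON and DUG equations removes the quadratic terms:
139.4 x − 226.4 y = -9505.84
72.6 x − 216.4 y = -7049.29
Solving the 2×2 system: x ≈ -33.6, y ≈ 21.3 km.

-33.6 km east, 21.3 km north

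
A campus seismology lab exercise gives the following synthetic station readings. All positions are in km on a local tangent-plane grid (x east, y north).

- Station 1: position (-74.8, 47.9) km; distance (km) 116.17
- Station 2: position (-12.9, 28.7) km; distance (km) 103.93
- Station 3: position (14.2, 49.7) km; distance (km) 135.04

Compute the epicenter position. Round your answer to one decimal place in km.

(-54.6, -66.5)

Circle about each station: (x + 74.8)² + (y − 47.9)² = 116.17²; (x + 12.9)² + (y − 28.7)² = 103.93²; (x − 14.2)² + (y − 49.7)² = 135.04².
Subtracting pairs of circle equations eliminates x²+y² and gives linear equations (the radical axes):
123.8 x − 38.4 y = -4205.33
178.0 x + 3.6 y = -9958.05
Solving the 2×2 system: x ≈ -54.6, y ≈ -66.5 km.
Check against Station 1 (with the unrounded x, y): √((x + 74.8)²+(y − 47.9)²) = 116.18 ≈ 116.17 km. ✓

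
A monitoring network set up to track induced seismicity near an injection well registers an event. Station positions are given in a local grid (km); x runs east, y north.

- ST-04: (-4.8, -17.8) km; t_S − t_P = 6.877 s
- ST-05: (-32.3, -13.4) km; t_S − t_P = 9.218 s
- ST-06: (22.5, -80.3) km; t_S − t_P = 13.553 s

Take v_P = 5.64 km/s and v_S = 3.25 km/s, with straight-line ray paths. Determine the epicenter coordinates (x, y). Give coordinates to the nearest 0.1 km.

28.0 km east, 23.5 km north

Distance from S−P lag: d = Δt · v_P v_S / (v_P − v_S) = Δt · (5.64·3.25)/(5.64−3.25) ≈ 7.6695·Δt.
So d_ST-04 = 52.74, d_ST-05 = 70.70, d_ST-06 = 103.94 km.
Circle about each station: (x + 4.8)² + (y + 17.8)² = 52.74²; (x + 32.3)² + (y + 13.4)² = 70.70²; (x − 22.5)² + (y + 80.3)² = 103.94².
Subtracting pairs of circle equations eliminates x²+y² and gives linear equations (the radical axes):
-55.0 x + 8.8 y = -1334.01
54.6 x − 125.0 y = -1407.56
Solving the 2×2 system: x ≈ 28.0, y ≈ 23.5 km.
Check against ST-04 (with the unrounded x, y): √((x + 4.8)²+(y + 17.8)²) = 52.75 ≈ 52.74 km. ✓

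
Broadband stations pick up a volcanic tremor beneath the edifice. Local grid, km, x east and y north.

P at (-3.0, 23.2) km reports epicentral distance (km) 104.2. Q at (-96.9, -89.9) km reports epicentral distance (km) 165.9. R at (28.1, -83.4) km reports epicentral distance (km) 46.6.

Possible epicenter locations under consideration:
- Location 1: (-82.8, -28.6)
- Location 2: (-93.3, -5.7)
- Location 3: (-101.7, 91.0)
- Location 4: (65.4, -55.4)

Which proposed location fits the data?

Location 4

For each candidate, compare |candidate − station| to the reported distance:
Location 1: residuals P 9.1, Q 103.0, R 77.1 → max 103.0 km
Location 2: residuals P 9.4, Q 81.6, R 97.5 → max 97.5 km
Location 3: residuals P 15.5, Q 15.1, R 170.8 → max 170.8 km
Location 4: residuals P 0.0, Q 0.0, R 0.0 → max 0.0 km
Only Location 4 has all residuals ≈ 0.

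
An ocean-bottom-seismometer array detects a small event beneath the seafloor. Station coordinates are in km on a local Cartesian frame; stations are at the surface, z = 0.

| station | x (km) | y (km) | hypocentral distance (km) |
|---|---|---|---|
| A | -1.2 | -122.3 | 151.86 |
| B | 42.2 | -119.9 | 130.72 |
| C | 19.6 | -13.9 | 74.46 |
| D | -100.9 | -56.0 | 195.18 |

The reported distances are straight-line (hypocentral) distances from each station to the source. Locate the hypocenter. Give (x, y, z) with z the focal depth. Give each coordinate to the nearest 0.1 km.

x ≈ 82.7 km, y ≈ -1.4 km, depth ≈ 37.5 km

Each station gives a sphere (x−x_i)² + (y−y_i)² + z² = d_i² (stations at z=0).
Subtracting the A sphere from B and C: z² cancels, leaving linear equations in x and y:
86.8 x + 4.8 y = 7171.86
41.6 x + 216.8 y = 3135.81
Solving: x ≈ 82.703, y ≈ -1.405 km (keep extra digits for the depth step; rounded: 82.7, -1.4).
Then from the A sphere: z² = 151.86² − (x + 1.2)² − (y + 122.3)² with x = 82.703, y = -1.405, so z ≈ 37.499 ≈ 37.5 km.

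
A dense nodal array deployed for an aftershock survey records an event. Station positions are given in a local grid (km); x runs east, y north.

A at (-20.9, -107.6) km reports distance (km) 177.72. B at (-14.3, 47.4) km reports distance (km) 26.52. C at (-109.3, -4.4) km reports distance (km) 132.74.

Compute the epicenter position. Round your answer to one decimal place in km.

1.5 km east, 68.7 km north

Circle about each station: (x + 20.9)² + (y + 107.6)² = 177.72²; (x + 14.3)² + (y − 47.4)² = 26.52²; (x + 109.3)² + (y + 4.4)² = 132.74².
Subtracting pairs of circle equations eliminates x²+y² and gives linear equations (the radical axes):
13.2 x + 310.0 y = 21317.77
-176.8 x + 206.4 y = 13915.77
Solving the 2×2 system: x ≈ 1.5, y ≈ 68.7 km.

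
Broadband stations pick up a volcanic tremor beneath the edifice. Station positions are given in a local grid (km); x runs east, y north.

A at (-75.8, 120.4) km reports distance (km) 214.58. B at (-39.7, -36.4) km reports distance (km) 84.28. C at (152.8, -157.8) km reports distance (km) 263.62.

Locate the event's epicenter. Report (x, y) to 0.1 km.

Circle about each station: (x + 75.8)² + (y − 120.4)² = 214.58²; (x + 39.7)² + (y + 36.4)² = 84.28²; (x − 152.8)² + (y + 157.8)² = 263.62².
Subtracting the A equation from the B and C equations removes the quadratic terms:
72.2 x − 313.6 y = 21600.71
457.2 x − 556.4 y = 4555.95
Solving the 2×2 system: x ≈ -102.6, y ≈ -92.5 km.

x ≈ -102.6 km, y ≈ -92.5 km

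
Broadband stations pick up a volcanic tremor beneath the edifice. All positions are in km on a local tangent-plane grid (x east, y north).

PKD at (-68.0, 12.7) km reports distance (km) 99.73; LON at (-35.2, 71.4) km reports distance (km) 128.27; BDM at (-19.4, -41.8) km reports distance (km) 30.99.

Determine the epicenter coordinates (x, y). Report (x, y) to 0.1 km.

Circle about each station: (x + 68.0)² + (y − 12.7)² = 99.73²; (x + 35.2)² + (y − 71.4)² = 128.27²; (x + 19.4)² + (y + 41.8)² = 30.99².
Subtracting pairs of circle equations eliminates x²+y² and gives linear equations (the radical axes):
65.6 x + 117.4 y = -4955.41
97.2 x − 109.0 y = 6324.00
Solving the 2×2 system: x ≈ 10.9, y ≈ -48.3 km.

(10.9, -48.3)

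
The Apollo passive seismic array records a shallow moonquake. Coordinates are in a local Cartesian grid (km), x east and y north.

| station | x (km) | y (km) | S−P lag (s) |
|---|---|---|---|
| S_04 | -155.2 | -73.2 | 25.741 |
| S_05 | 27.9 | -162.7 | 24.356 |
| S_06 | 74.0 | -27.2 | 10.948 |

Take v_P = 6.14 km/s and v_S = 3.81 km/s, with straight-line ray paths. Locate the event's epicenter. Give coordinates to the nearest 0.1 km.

52.5 km east, 80.6 km north

Distance from S−P lag: d = Δt · v_P v_S / (v_P − v_S) = Δt · (6.14·3.81)/(6.14−3.81) ≈ 10.0401·Δt.
So d_S_04 = 258.44, d_S_05 = 244.54, d_S_06 = 109.92 km.
Circle about each station: (x + 155.2)² + (y + 73.2)² = 258.44²; (x − 27.9)² + (y + 162.7)² = 244.54²; (x − 74.0)² + (y + 27.2)² = 109.92².
Subtracting the S_04 equation from the S_05 and S_06 equations removes the quadratic terms:
366.2 x − 179.0 y = 4795.84
458.4 x + 92.0 y = 31479.39
Solving the 2×2 system: x ≈ 52.5, y ≈ 80.6 km.
Check against S_04 (with the unrounded x, y): √((x + 155.2)²+(y + 73.2)²) = 258.44 ≈ 258.44 km. ✓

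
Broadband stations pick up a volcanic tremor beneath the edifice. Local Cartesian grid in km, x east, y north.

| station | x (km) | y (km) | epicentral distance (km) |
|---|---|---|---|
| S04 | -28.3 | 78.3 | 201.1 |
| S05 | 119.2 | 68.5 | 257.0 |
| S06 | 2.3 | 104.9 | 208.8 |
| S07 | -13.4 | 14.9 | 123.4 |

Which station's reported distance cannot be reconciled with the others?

Solve using three stations at a time. Using S05, S06, S07 (subtract circle equations pairwise → linear system) gives (x, y) ≈ (-88.2, -83.3).
Distances from that point to each station vs reported:
  S04: calculated 172.3 vs reported 201.1 → residual 28.8 km
  S05: calculated 257.0 vs reported 257.0 → residual 0.0 km
  S06: calculated 208.8 vs reported 208.8 → residual 0.0 km
  S07: calculated 123.4 vs reported 123.4 → residual 0.0 km
S05, S06, S07 are mutually consistent (residuals ≈ 0); S04 is off by 28.8 km.

S04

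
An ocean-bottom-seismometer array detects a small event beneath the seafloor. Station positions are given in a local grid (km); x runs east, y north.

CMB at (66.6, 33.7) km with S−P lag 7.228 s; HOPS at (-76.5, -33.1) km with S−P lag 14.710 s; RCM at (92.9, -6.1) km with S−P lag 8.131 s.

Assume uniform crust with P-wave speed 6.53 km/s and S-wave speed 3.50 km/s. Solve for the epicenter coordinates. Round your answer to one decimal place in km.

Distance from S−P lag: d = Δt · v_P v_S / (v_P − v_S) = Δt · (6.53·3.50)/(6.53−3.50) ≈ 7.5429·Δt.
So d_CMB = 54.52, d_HOPS = 110.96, d_RCM = 61.33 km.
Circle about each station: (x − 66.6)² + (y − 33.7)² = 54.52²; (x + 76.5)² + (y + 33.1)² = 110.96²; (x − 92.9)² + (y + 6.1)² = 61.33².
Subtracting the CMB equation from the HOPS and RCM equations removes the quadratic terms:
-286.2 x − 133.6 y = -7963.08
52.6 x − 79.6 y = 2307.43
Solving the 2×2 system: x ≈ 31.6, y ≈ -8.1 km.

(31.6, -8.1)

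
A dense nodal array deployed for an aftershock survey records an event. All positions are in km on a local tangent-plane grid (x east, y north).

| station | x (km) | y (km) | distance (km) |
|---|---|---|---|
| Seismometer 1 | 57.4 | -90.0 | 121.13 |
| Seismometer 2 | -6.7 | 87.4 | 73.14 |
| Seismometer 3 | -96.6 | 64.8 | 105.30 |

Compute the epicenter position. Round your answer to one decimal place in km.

Circle about each station: (x − 57.4)² + (y + 90.0)² = 121.13²; (x + 6.7)² + (y − 87.4)² = 73.14²; (x + 96.6)² + (y − 64.8)² = 105.30².
Subtracting pairs of circle equations eliminates x²+y² and gives linear equations (the radical axes):
-128.2 x + 354.8 y = 5611.91
-308.0 x + 309.6 y = 5720.23
Solving the 2×2 system: x ≈ -4.2, y ≈ 14.3 km.

x ≈ -4.2 km, y ≈ 14.3 km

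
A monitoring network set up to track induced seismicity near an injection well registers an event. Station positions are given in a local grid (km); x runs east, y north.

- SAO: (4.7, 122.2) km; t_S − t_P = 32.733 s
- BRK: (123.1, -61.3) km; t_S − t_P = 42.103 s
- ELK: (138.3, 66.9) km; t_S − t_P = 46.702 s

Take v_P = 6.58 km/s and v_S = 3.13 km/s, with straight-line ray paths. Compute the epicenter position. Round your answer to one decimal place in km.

Distance from S−P lag: d = Δt · v_P v_S / (v_P − v_S) = Δt · (6.58·3.13)/(6.58−3.13) ≈ 5.9697·Δt.
So d_SAO = 195.41, d_BRK = 251.34, d_ELK = 278.80 km.
Circle about each station: (x − 4.7)² + (y − 122.2)² = 195.41²; (x − 123.1)² + (y + 61.3)² = 251.34²; (x − 138.3)² + (y − 66.9)² = 278.80².
Subtracting pairs of circle equations eliminates x²+y² and gives linear equations (the radical axes):
236.8 x − 367.0 y = -21030.36
267.2 x − 110.6 y = -30896.80
Solving the 2×2 system: x ≈ -125.4, y ≈ -23.6 km.
Check against SAO (with the unrounded x, y): √((x − 4.7)²+(y − 122.2)²) = 195.42 ≈ 195.41 km. ✓

-125.4 km east, -23.6 km north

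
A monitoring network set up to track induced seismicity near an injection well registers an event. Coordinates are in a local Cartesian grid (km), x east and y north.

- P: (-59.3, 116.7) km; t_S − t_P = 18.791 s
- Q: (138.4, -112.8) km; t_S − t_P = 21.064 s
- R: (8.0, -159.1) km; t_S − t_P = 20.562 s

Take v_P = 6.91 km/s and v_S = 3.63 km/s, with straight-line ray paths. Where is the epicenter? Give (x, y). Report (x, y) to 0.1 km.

Distance from S−P lag: d = Δt · v_P v_S / (v_P − v_S) = Δt · (6.91·3.63)/(6.91−3.63) ≈ 7.6473·Δt.
So d_P = 143.70, d_Q = 161.08, d_R = 157.24 km.
Circle about each station: (x + 59.3)² + (y − 116.7)² = 143.70²; (x − 138.4)² + (y + 112.8)² = 161.08²; (x − 8.0)² + (y + 159.1)² = 157.24².
Subtracting the P equation from the Q and R equations removes the quadratic terms:
395.4 x − 459.0 y = 9445.94
134.6 x − 551.6 y = 4166.70
Solving the 2×2 system: x ≈ 21.1, y ≈ -2.4 km.
Check against P (with the unrounded x, y): √((x + 59.3)²+(y − 116.7)²) = 143.70 ≈ 143.70 km. ✓

x ≈ 21.1 km, y ≈ -2.4 km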